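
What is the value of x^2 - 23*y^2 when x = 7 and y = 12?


x^2 - d*y^2
= 7^2 - 23*12^2
= 49 - 3312
= -3263

-3263


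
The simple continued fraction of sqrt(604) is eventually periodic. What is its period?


Run the CF algorithm for sqrt(604).
a_0 = floor(sqrt(604)) = 24; set m_0=0, q_0=1.
Recurrence: m' = q*a - m,  q' = (d - m'^2)/q,  a' = floor((a_0 + m')/q').
  step 1: m=24, q=28, a=1
  step 2: m=4, q=21, a=1
  step 3: m=17, q=15, a=2
  step 4: m=13, q=29, a=1
  step 5: m=16, q=12, a=3
  step 6: m=20, q=17, a=2
  step 7: m=14, q=24, a=1
  step 8: m=10, q=21, a=1
  step 9: m=11, q=23, a=1
  step 10: m=12, q=20, a=1
  step 11: m=8, q=27, a=1
  step 12: m=19, q=9, a=4
  step 13: m=17, q=35, a=1
  step 14: m=18, q=8, a=5
  step 15: m=22, q=15, a=3
  step 16: m=23, q=5, a=9
  step 17: m=22, q=24, a=1
  step 18: m=2, q=25, a=1
  step 19: m=23, q=3, a=15
  step 20: m=22, q=40, a=1
  step 21: m=18, q=7, a=6
  step 22: m=24, q=4, a=12
  step 23: m=24, q=7, a=6
  step 24: m=18, q=40, a=1
  step 25: m=22, q=3, a=15
  step 26: m=23, q=25, a=1
  step 27: m=2, q=24, a=1
  step 28: m=22, q=5, a=9
  step 29: m=23, q=15, a=3
  step 30: m=22, q=8, a=5
  step 31: m=18, q=35, a=1
  step 32: m=17, q=9, a=4
  step 33: m=19, q=27, a=1
  step 34: m=8, q=20, a=1
  step 35: m=12, q=23, a=1
  step 36: m=11, q=21, a=1
  step 37: m=10, q=24, a=1
  step 38: m=14, q=17, a=2
  step 39: m=20, q=12, a=3
  step 40: m=16, q=29, a=1
  step 41: m=13, q=15, a=2
  step 42: m=17, q=21, a=1
  step 43: m=4, q=28, a=1
  step 44: m=24, q=1, a=48
a_44 = 2*a_0 = 48, so the period closes here.
sqrt(604) = [24; 1, 1, 2, 1, 3, 2, 1, 1, 1, 1, 1, 4, 1, 5, 3, 9, 1, 1, 15, 1, 6, 12, 6, 1, 15, 1, 1, 9, 3, 5, 1, 4, 1, 1, 1, 1, 1, 2, 3, 1, 2, 1, 1, 48]
Period length = 44

44


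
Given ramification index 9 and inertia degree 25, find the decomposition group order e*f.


|D_P| = e * f
= 9 * 25
= 225

225


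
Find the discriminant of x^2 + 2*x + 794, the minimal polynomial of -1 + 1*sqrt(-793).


The element -1 + 1*sqrt(-793) has minimal polynomial:
x^2 + 2*x + 794
Discriminant = (2)^2 - 4*(794)
= 4 - 3176
= -3172

-3172


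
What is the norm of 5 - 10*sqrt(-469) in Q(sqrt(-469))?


N(a + b*sqrt(d)) = a^2 - d*b^2
= (5)^2 - (-469)*(-10)^2
= 25 + 46900
= 46925

46925


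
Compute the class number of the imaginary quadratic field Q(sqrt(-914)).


K = Q(sqrt(-914)). d mod 4 = 2, so D = disc(K) = 4d = -3656
h(K) equals the number of primitive reduced positive-definite forms (a, b, c) = a*x^2 + b*x*y + c*y^2 with b^2 - 4ac = D,
where reduced means |b| <= a <= c, with b >= 0 whenever |b| = a or a = c, and primitive means gcd(a, b, c) = 1.
Reduced forces 3a^2 <= |D| = 3656, so 1 <= a <= 34; b must have the parity of D, and c = (b^2 - D)/(4a) must be an integer >= a.
Enumerate a = 1..34, b in [-a, a]:
  a=1: (1, 0, 914)  [1]
  a=2: (2, 0, 457)  [1]
  a=3: (3, -2, 305), (3, 2, 305)  [2]
  a=4: none
  a=5: (5, -2, 183), (5, 2, 183)  [2]
  a=6: (6, -4, 153), (6, 4, 153)  [2]
  a=7..8: none
  a=9: (9, -4, 102), (9, 4, 102)  [2]
  a=10: (10, -8, 93), (10, 8, 93)  [2]
  a=11..12: none
  a=13: (13, -6, 71), (13, 6, 71)  [2]
  a=14: none
  a=15: (15, -8, 62), (15, -2, 61), (15, 2, 61), (15, 8, 62)  [4]
  a=16: none
  a=17: (17, -4, 54), (17, 4, 54)  [2]
  a=18: (18, -4, 51), (18, 4, 51)  [2]
  a=19: (19, -12, 50), (19, 12, 50)  [2]
  a=20..22: none
  a=23: (23, -22, 45), (23, 22, 45)  [2]
  a=24: none
  a=25: (25, -12, 38), (25, 12, 38)  [2]
  a=26: (26, -20, 39), (26, 20, 39)  [2]
  a=27: (27, -4, 34), (27, 4, 34)  [2]
  a=28..29: none
  a=30: (30, -28, 37), (30, -8, 31), (30, 8, 31), (30, 28, 37)  [4]
  a=31..34: none
Total reduced forms: 1 + 1 + 2 + 2 + 2 + 2 + 2 + 2 + 4 + 2 + 2 + 2 + 2 + 2 + 2 + 2 + 4 = 36
h = 36

36


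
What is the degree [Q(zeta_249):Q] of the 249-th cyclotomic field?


The degree equals Euler's totient phi(249).
249 = 3 * 83
phi(249) = 164

164


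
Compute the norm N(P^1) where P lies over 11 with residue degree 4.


N(P^a) = p^(a*f)
= 11^(1*4)
= 11^4
= 14641

14641


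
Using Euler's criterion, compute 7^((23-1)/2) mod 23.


p = 23 is prime and the exponent is (p-1)/2 = 11, so by Euler's criterion 7^11 = (7/23) = +1 or -1 mod 23.
Compute by square-and-multiply:
  11 = 8 + 2 + 1 (binary 1011)
  Repeated squaring mod 23: 7^1 = 7, 7^2 = 3, 7^4 = 9, 7^8 = 12
  7^11 = 7^8 * 7^2 * 7^1 = 12 * 3 * 7 mod 23
    12 * 3 = 36 = 13 mod 23
    13 * 7 = 91 = 22 mod 23
  7^11 = 22 mod 23
Result 22 = p - 1 = -1 mod 23: 7 is a quadratic non-residue mod 23. As a residue in [0, p-1] the value is 22.
7^11 mod 23 = 22

22


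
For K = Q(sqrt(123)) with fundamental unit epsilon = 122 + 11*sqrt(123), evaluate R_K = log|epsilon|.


epsilon = 122 + 11*sqrt(123)
= 243.9959
R = ln(243.9959)
= 5.4972

5.4972


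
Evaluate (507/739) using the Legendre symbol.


p = 739 is prime, so compute (507/739) with the reciprocity algorithm (Jacobi-symbol steps: pull out 2s via (2/n), flip via reciprocity, reduce):
  reciprocity: (507/739) -> -(739/507)
  reduce: (232/507)
  pull out 2: (2/507) = -1  (since 507 mod 8 = 3)
  pull out 2: (2/507) = -1  (since 507 mod 8 = 3)
  pull out 2: (2/507) = -1  (since 507 mod 8 = 3)
  reciprocity: (29/507) -> +(507/29)
  reduce: (14/29)
  pull out 2: (2/29) = -1  (since 29 mod 8 = 5)
  reciprocity: (7/29) -> +(29/7)
  reduce: (1/7)
  (1/7) = 1
Product of signs = -1
(507/739) = -1

-1


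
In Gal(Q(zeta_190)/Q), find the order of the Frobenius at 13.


The Frobenius at p in Gal(Q(zeta_n)/Q) = (Z/nZ)* is the class of p, so its order is ord_190(13), the smallest k >= 1 with 13^k = 1 mod 190.
n = 190 = 2 * 5 * 19, phi(190) = 72; the order divides phi(n).
Divisors of 72: 1, 2, 3, 4, 6, 8, 9, 12, 18, 24, 36, 72
Repeated squaring mod 190: 13^1 = 13, 13^2 = 169, 13^4 = 61, 13^8 = 111, 13^16 = 161, 13^32 = 81, 13^64 = 101
Test divisors in increasing order:
  k=1: 13^1 = 13 mod 190
  k=2: 13^2 = 169 mod 190
  k=3: 13^3 = 169 * 13 = 107 mod 190
  k=4: 13^4 = 61 mod 190
  k=6: 13^6 = 61 * 169 = 49 mod 190
  k=8: 13^8 = 111 mod 190
  k=9: 13^9 = 111 * 13 = 113 mod 190
  k=12: 13^12 = 111 * 61 = 121 mod 190
  k=18: 13^18 = 161 * 169 = 39 mod 190
  k=24: 13^24 = 161 * 111 = 11 mod 190
  k=36: 13^36 = 81 * 61 = 1 mod 190  <- first divisor giving 1
Order = 36

36


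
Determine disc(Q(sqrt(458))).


For K = Q(sqrt(d)) with d squarefree: disc(K) = d if d = 1 mod 4, and disc(K) = 4d if d = 2 or 3 mod 4.
Here d = 458, and d mod 4 = 2.
d = 2 mod 4, not 1 (O_K = Z[sqrt(d)]), so disc(K) = 4d = 4 * (458) = 1832

1832


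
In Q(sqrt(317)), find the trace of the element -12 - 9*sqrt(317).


Tr(a + b*sqrt(d)) = (a + b*sqrt(d)) + (a - b*sqrt(d)) = 2a
= 2 * (-12)
= -24

-24


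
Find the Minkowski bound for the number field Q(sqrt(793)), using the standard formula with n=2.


d = 793, d mod 4 = 1, so disc(K) = d = 793; |disc(K)| = 793
Real quadratic field, so n = 2, s = r2 = 0, r1 = 2
M = (n!/n^n) * (4/pi)^s * sqrt(|disc(K)|) = (2!/2^2) * (4/pi)^0 * sqrt(793)
= 0.5 * 1.000000 * 28.160256
= 14.0801

14.0801


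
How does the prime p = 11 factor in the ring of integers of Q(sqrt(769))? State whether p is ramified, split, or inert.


K = Q(sqrt(769)). Since d mod 4 = 1, disc(K) = 769.
Check p | disc: 769 mod 11 = 10.
p does not divide disc. Compute Legendre symbol (d/p):
10^((11-1)/2) mod 11 = -1
(d/p) = -1, so p is inert: (p) stays prime with e=1, f=2, g=1.
Therefore p is inert.

inert


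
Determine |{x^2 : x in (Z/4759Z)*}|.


For prime p, the number of non-zero quadratic residues is (p-1)/2.
= (4759-1)/2
= 2379

2379


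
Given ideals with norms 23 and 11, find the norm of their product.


N(IJ) = N(I) * N(J)
= 23 * 11
= 253

253


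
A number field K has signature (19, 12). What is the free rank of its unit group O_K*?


By Dirichlet's unit theorem:
rank = r1 + r2 - 1
= 19 + 12 - 1
= 30

30


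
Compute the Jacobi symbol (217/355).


Compute (217/355) via quadratic reciprocity:
  reciprocity: (217/355) -> +(355/217)
  reduce: (138/217)
  pull out 2: (2/217) = +1  (since 217 mod 8 = 1)
  reciprocity: (69/217) -> +(217/69)
  reduce: (10/69)
  pull out 2: (2/69) = -1  (since 69 mod 8 = 5)
  reciprocity: (5/69) -> +(69/5)
  reduce: (4/5)
  pull out 2: (2/5) = -1  (since 5 mod 8 = 5)
  pull out 2: (2/5) = -1  (since 5 mod 8 = 5)
  (1/5) = 1
Product of signs = -1

-1


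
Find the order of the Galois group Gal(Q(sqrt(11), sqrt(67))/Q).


The 2 square roots of distinct primes are multiplicatively independent over Q,
so [K:Q] = 2^2 and Gal(K/Q) is isomorphic to (Z/2Z)^2.
|Gal| = 2^2 = 4

4


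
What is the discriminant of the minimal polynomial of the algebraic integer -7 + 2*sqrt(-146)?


The element -7 + 2*sqrt(-146) has minimal polynomial:
x^2 + 14*x + 633
Discriminant = (14)^2 - 4*(633)
= 196 - 2532
= -2336

-2336


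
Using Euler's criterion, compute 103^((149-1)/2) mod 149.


p = 149 is prime and the exponent is (p-1)/2 = 74, so by Euler's criterion 103^74 = (103/149) = +1 or -1 mod 149.
Compute by square-and-multiply:
  74 = 64 + 8 + 2 (binary 1001010)
  Repeated squaring mod 149: 103^1 = 103, 103^2 = 30, 103^4 = 6, 103^8 = 36, 103^16 = 104, 103^32 = 88, 103^64 = 145
  103^74 = 103^64 * 103^8 * 103^2 = 145 * 36 * 30 mod 149
    145 * 36 = 5220 = 5 mod 149
    5 * 30 = 150 = 1 mod 149
  103^74 = 1 mod 149
Result 1: 103 is a quadratic residue mod 149.
103^74 mod 149 = 1

1


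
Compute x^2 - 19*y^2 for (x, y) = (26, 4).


x^2 - d*y^2
= 26^2 - 19*4^2
= 676 - 304
= 372

372


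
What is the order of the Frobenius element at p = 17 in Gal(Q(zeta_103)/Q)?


The Frobenius at p in Gal(Q(zeta_n)/Q) = (Z/nZ)* is the class of p, so its order is ord_103(17), the smallest k >= 1 with 17^k = 1 mod 103.
n = 103 = 103, phi(103) = 102; the order divides phi(n).
Divisors of 102: 1, 2, 3, 6, 17, 34, 51, 102
Repeated squaring mod 103: 17^1 = 17, 17^2 = 83, 17^4 = 91, 17^8 = 41, 17^16 = 33, 17^32 = 59, 17^64 = 82
Test divisors in increasing order:
  k=1: 17^1 = 17 mod 103
  k=2: 17^2 = 83 mod 103
  k=3: 17^3 = 83 * 17 = 72 mod 103
  k=6: 17^6 = 91 * 83 = 34 mod 103
  k=17: 17^17 = 33 * 17 = 46 mod 103
  k=34: 17^34 = 59 * 83 = 56 mod 103
  k=51: 17^51 = 59 * 33 * 83 * 17 = 1 mod 103  <- first divisor giving 1
Order = 51

51


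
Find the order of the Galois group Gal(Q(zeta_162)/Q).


|Gal(Q(zeta_162)/Q)| = phi(162)
= 54

54


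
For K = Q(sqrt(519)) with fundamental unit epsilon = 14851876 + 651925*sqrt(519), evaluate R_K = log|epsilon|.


epsilon = 14851876 + 651925*sqrt(519)
= 2.9704e+07
R = ln(2.9704e+07)
= 17.2068

17.2068


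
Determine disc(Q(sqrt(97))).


For K = Q(sqrt(d)) with d squarefree: disc(K) = d if d = 1 mod 4, and disc(K) = 4d if d = 2 or 3 mod 4.
Here d = 97, and d mod 4 = 1.
d = 1 mod 4 (O_K = Z[(1+sqrt(d))/2]), so disc(K) = d = 97

97


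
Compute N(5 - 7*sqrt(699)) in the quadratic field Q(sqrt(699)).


N(a + b*sqrt(d)) = a^2 - d*b^2
= (5)^2 - (699)*(-7)^2
= 25 - 34251
= -34226

-34226


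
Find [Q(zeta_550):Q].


The degree equals Euler's totient phi(550).
550 = 2 * 5^2 * 11
phi(550) = 200

200


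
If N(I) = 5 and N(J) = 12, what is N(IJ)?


N(IJ) = N(I) * N(J)
= 5 * 12
= 60

60


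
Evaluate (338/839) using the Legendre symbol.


p = 839 is prime, so compute (338/839) with the reciprocity algorithm (Jacobi-symbol steps: pull out 2s via (2/n), flip via reciprocity, reduce):
  pull out 2: (2/839) = +1  (since 839 mod 8 = 7)
  reciprocity: (169/839) -> +(839/169)
  reduce: (163/169)
  reciprocity: (163/169) -> +(169/163)
  reduce: (6/163)
  pull out 2: (2/163) = -1  (since 163 mod 8 = 3)
  reciprocity: (3/163) -> -(163/3)
  reduce: (1/3)
  (1/3) = 1
Product of signs = 1
(338/839) = 1

1


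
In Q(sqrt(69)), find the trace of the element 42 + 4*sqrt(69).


Tr(a + b*sqrt(d)) = (a + b*sqrt(d)) + (a - b*sqrt(d)) = 2a
= 2 * (42)
= 84

84


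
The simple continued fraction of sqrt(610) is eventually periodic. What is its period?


Run the CF algorithm for sqrt(610).
a_0 = floor(sqrt(610)) = 24; set m_0=0, q_0=1.
Recurrence: m' = q*a - m,  q' = (d - m'^2)/q,  a' = floor((a_0 + m')/q').
  step 1: m=24, q=34, a=1
  step 2: m=10, q=15, a=2
  step 3: m=20, q=14, a=3
  step 4: m=22, q=9, a=5
  step 5: m=23, q=9, a=5
  step 6: m=22, q=14, a=3
  step 7: m=20, q=15, a=2
  step 8: m=10, q=34, a=1
  step 9: m=24, q=1, a=48
a_9 = 2*a_0 = 48, so the period closes here.
sqrt(610) = [24; 1, 2, 3, 5, 5, 3, 2, 1, 48]
Period length = 9

9


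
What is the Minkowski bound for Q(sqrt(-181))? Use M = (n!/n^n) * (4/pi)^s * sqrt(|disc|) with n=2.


d = -181, d mod 4 = 3, so disc(K) = 4d = -724; |disc(K)| = 724
Imaginary quadratic field, so n = 2, s = r2 = 1, r1 = 0
M = (n!/n^n) * (4/pi)^s * sqrt(|disc(K)|) = (2!/2^2) * (4/pi)^1 * sqrt(724)
= 0.5 * 1.273240 * 26.907248
= 17.1297

17.1297


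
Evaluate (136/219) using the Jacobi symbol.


Compute (136/219) via quadratic reciprocity:
  pull out 2: (2/219) = -1  (since 219 mod 8 = 3)
  pull out 2: (2/219) = -1  (since 219 mod 8 = 3)
  pull out 2: (2/219) = -1  (since 219 mod 8 = 3)
  reciprocity: (17/219) -> +(219/17)
  reduce: (15/17)
  reciprocity: (15/17) -> +(17/15)
  reduce: (2/15)
  pull out 2: (2/15) = +1  (since 15 mod 8 = 7)
  (1/15) = 1
Product of signs = -1

-1


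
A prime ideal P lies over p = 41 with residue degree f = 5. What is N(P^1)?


N(P^a) = p^(a*f)
= 41^(1*5)
= 41^5
= 115856201

115856201


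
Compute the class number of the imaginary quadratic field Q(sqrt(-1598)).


K = Q(sqrt(-1598)). d mod 4 = 2, so D = disc(K) = 4d = -6392
h(K) equals the number of primitive reduced positive-definite forms (a, b, c) = a*x^2 + b*x*y + c*y^2 with b^2 - 4ac = D,
where reduced means |b| <= a <= c, with b >= 0 whenever |b| = a or a = c, and primitive means gcd(a, b, c) = 1.
Reduced forces 3a^2 <= |D| = 6392, so 1 <= a <= 46; b must have the parity of D, and c = (b^2 - D)/(4a) must be an integer >= a.
Enumerate a = 1..46, b in [-a, a]:
  a=1: (1, 0, 1598)  [1]
  a=2: (2, 0, 799)  [1]
  a=3: (3, -2, 533), (3, 2, 533)  [2]
  a=4..5: none
  a=6: (6, -4, 267), (6, 4, 267)  [2]
  a=7..8: none
  a=9: (9, -4, 178), (9, 4, 178)  [2]
  a=10..12: none
  a=13: (13, -2, 123), (13, 2, 123)  [2]
  a=14..16: none
  a=17: (17, 0, 94)  [1]
  a=18: (18, -4, 89), (18, 4, 89)  [2]
  a=19: (19, -12, 86), (19, 12, 86)  [2]
  a=20..22: none
  a=23: (23, -18, 73), (23, 18, 73)  [2]
  a=24..25: none
  a=26: (26, -24, 67), (26, 24, 67)  [2]
  a=27: (27, -14, 61), (27, 14, 61)  [2]
  a=28..30: none
  a=31: (31, -26, 57), (31, 26, 57)  [2]
  a=32..33: none
  a=34: (34, 0, 47)  [1]
  a=35..36: none
  a=37: (37, -34, 51), (37, 34, 51)  [2]
  a=38: (38, -12, 43), (38, 12, 43)  [2]
  a=39: (39, -28, 46), (39, -2, 41), (39, 2, 41), (39, 28, 46)  [4]
  a=40..46: none
Total reduced forms: 1 + 1 + 2 + 2 + 2 + 2 + 1 + 2 + 2 + 2 + 2 + 2 + 2 + 1 + 2 + 2 + 4 = 32
h = 32

32


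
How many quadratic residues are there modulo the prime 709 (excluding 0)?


For prime p, the number of non-zero quadratic residues is (p-1)/2.
= (709-1)/2
= 354

354


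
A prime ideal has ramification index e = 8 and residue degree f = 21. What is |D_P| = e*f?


|D_P| = e * f
= 8 * 21
= 168

168


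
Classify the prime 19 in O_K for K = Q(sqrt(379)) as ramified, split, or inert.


K = Q(sqrt(379)). Since d mod 4 = 3, disc(K) = 1516.
Check p | disc: 1516 mod 19 = 15.
p does not divide disc. Compute Legendre symbol (d/p):
18^((19-1)/2) mod 19 = -1
(d/p) = -1, so p is inert: (p) stays prime with e=1, f=2, g=1.
Therefore p is inert.

inert


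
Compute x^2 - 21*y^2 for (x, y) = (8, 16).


x^2 - d*y^2
= 8^2 - 21*16^2
= 64 - 5376
= -5312

-5312


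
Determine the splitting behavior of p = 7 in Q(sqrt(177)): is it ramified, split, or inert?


K = Q(sqrt(177)). Since d mod 4 = 1, disc(K) = 177.
Check p | disc: 177 mod 7 = 2.
p does not divide disc. Compute Legendre symbol (d/p):
2^((7-1)/2) mod 7 = 1
(d/p) = 1, so p splits: (p) = P*P' with e=1, f=1, g=2.
Therefore p is split.

split


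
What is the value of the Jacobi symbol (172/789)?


Compute (172/789) via quadratic reciprocity:
  pull out 2: (2/789) = -1  (since 789 mod 8 = 5)
  pull out 2: (2/789) = -1  (since 789 mod 8 = 5)
  reciprocity: (43/789) -> +(789/43)
  reduce: (15/43)
  reciprocity: (15/43) -> -(43/15)
  reduce: (13/15)
  reciprocity: (13/15) -> +(15/13)
  reduce: (2/13)
  pull out 2: (2/13) = -1  (since 13 mod 8 = 5)
  (1/13) = 1
Product of signs = 1

1


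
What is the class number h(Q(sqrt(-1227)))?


K = Q(sqrt(-1227)). d mod 4 = 1, so D = disc(K) = d = -1227
h(K) equals the number of primitive reduced positive-definite forms (a, b, c) = a*x^2 + b*x*y + c*y^2 with b^2 - 4ac = D,
where reduced means |b| <= a <= c, with b >= 0 whenever |b| = a or a = c, and primitive means gcd(a, b, c) = 1.
Reduced forces 3a^2 <= |D| = 1227, so 1 <= a <= 20; b must have the parity of D, and c = (b^2 - D)/(4a) must be an integer >= a.
Enumerate a = 1..20, b in [-a, a]:
  a=1: (1, 1, 307)  [1]
  a=2: none
  a=3: (3, 3, 103)  [1]
  a=4..10: none
  a=11: (11, -7, 29), (11, 7, 29)  [2]
  a=12..20: none
Total reduced forms: 1 + 1 + 2 = 4
h = 4

4


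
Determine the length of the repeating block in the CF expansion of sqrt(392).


Run the CF algorithm for sqrt(392).
a_0 = floor(sqrt(392)) = 19; set m_0=0, q_0=1.
Recurrence: m' = q*a - m,  q' = (d - m'^2)/q,  a' = floor((a_0 + m')/q').
  step 1: m=19, q=31, a=1
  step 2: m=12, q=8, a=3
  step 3: m=12, q=31, a=1
  step 4: m=19, q=1, a=38
a_4 = 2*a_0 = 38, so the period closes here.
sqrt(392) = [19; 1, 3, 1, 38]
Period length = 4

4


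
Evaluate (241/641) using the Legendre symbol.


p = 641 is prime, so compute (241/641) with the reciprocity algorithm (Jacobi-symbol steps: pull out 2s via (2/n), flip via reciprocity, reduce):
  reciprocity: (241/641) -> +(641/241)
  reduce: (159/241)
  reciprocity: (159/241) -> +(241/159)
  reduce: (82/159)
  pull out 2: (2/159) = +1  (since 159 mod 8 = 7)
  reciprocity: (41/159) -> +(159/41)
  reduce: (36/41)
  pull out 2: (2/41) = +1  (since 41 mod 8 = 1)
  pull out 2: (2/41) = +1  (since 41 mod 8 = 1)
  reciprocity: (9/41) -> +(41/9)
  reduce: (5/9)
  reciprocity: (5/9) -> +(9/5)
  reduce: (4/5)
  pull out 2: (2/5) = -1  (since 5 mod 8 = 5)
  pull out 2: (2/5) = -1  (since 5 mod 8 = 5)
  (1/5) = 1
Product of signs = 1
(241/641) = 1

1


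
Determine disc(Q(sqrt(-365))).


For K = Q(sqrt(d)) with d squarefree: disc(K) = d if d = 1 mod 4, and disc(K) = 4d if d = 2 or 3 mod 4.
Here d = -365, and d mod 4 = 3.
d = 3 mod 4, not 1 (O_K = Z[sqrt(d)]), so disc(K) = 4d = 4 * (-365) = -1460

-1460


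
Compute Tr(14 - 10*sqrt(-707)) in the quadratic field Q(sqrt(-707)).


Tr(a + b*sqrt(d)) = (a + b*sqrt(d)) + (a - b*sqrt(d)) = 2a
= 2 * (14)
= 28

28


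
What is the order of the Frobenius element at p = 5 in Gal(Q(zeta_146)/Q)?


The Frobenius at p in Gal(Q(zeta_n)/Q) = (Z/nZ)* is the class of p, so its order is ord_146(5), the smallest k >= 1 with 5^k = 1 mod 146.
n = 146 = 2 * 73, phi(146) = 72; the order divides phi(n).
Divisors of 72: 1, 2, 3, 4, 6, 8, 9, 12, 18, 24, 36, 72
Repeated squaring mod 146: 5^1 = 5, 5^2 = 25, 5^4 = 41, 5^8 = 75, 5^16 = 77, 5^32 = 89, 5^64 = 37
Test divisors in increasing order:
  k=1: 5^1 = 5 mod 146
  k=2: 5^2 = 25 mod 146
  k=3: 5^3 = 25 * 5 = 125 mod 146
  k=4: 5^4 = 41 mod 146
  k=6: 5^6 = 41 * 25 = 3 mod 146
  k=8: 5^8 = 75 mod 146
  k=9: 5^9 = 75 * 5 = 83 mod 146
  k=12: 5^12 = 75 * 41 = 9 mod 146
  k=18: 5^18 = 77 * 25 = 27 mod 146
  k=24: 5^24 = 77 * 75 = 81 mod 146
  k=36: 5^36 = 89 * 41 = 145 mod 146
  k=72: 5^72 = 37 * 75 = 1 mod 146  <- first divisor giving 1
Order = 72

72


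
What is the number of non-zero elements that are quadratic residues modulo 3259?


For prime p, the number of non-zero quadratic residues is (p-1)/2.
= (3259-1)/2
= 1629

1629


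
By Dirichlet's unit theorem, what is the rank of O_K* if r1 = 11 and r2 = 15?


By Dirichlet's unit theorem:
rank = r1 + r2 - 1
= 11 + 15 - 1
= 25

25


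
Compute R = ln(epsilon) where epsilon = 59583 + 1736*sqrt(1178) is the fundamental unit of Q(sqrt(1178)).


epsilon = 59583 + 1736*sqrt(1178)
= 119166.0000
R = ln(119166.0000)
= 11.6883

11.6883


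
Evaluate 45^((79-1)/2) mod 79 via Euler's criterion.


p = 79 is prime and the exponent is (p-1)/2 = 39, so by Euler's criterion 45^39 = (45/79) = +1 or -1 mod 79.
Compute by square-and-multiply:
  39 = 32 + 4 + 2 + 1 (binary 100111)
  Repeated squaring mod 79: 45^1 = 45, 45^2 = 50, 45^4 = 51, 45^8 = 73, 45^16 = 36, 45^32 = 32
  45^39 = 45^32 * 45^4 * 45^2 * 45^1 = 32 * 51 * 50 * 45 mod 79
    32 * 51 = 1632 = 52 mod 79
    52 * 50 = 2600 = 72 mod 79
    72 * 45 = 3240 = 1 mod 79
  45^39 = 1 mod 79
Result 1: 45 is a quadratic residue mod 79.
45^39 mod 79 = 1

1


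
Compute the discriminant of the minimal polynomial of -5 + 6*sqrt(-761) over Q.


The element -5 + 6*sqrt(-761) has minimal polynomial:
x^2 + 10*x + 27421
Discriminant = (10)^2 - 4*(27421)
= 100 - 109684
= -109584

-109584


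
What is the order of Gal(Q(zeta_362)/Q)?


|Gal(Q(zeta_362)/Q)| = phi(362)
= 180

180


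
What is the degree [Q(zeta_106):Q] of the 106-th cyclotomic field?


The degree equals Euler's totient phi(106).
106 = 2 * 53
phi(106) = 52

52


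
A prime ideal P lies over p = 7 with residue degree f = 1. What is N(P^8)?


N(P^a) = p^(a*f)
= 7^(8*1)
= 7^8
= 5764801

5764801


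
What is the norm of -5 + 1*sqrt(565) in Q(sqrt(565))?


N(a + b*sqrt(d)) = a^2 - d*b^2
= (-5)^2 - (565)*(1)^2
= 25 - 565
= -540

-540


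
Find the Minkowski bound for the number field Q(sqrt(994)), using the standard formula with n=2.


d = 994, d mod 4 = 2, so disc(K) = 4d = 3976; |disc(K)| = 3976
Real quadratic field, so n = 2, s = r2 = 0, r1 = 2
M = (n!/n^n) * (4/pi)^s * sqrt(|disc(K)|) = (2!/2^2) * (4/pi)^0 * sqrt(3976)
= 0.5 * 1.000000 * 63.055531
= 31.5278

31.5278


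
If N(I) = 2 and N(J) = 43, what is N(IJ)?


N(IJ) = N(I) * N(J)
= 2 * 43
= 86

86


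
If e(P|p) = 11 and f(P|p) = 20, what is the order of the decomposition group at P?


|D_P| = e * f
= 11 * 20
= 220

220


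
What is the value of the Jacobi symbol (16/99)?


Compute (16/99) via quadratic reciprocity:
  pull out 2: (2/99) = -1  (since 99 mod 8 = 3)
  pull out 2: (2/99) = -1  (since 99 mod 8 = 3)
  pull out 2: (2/99) = -1  (since 99 mod 8 = 3)
  pull out 2: (2/99) = -1  (since 99 mod 8 = 3)
  (1/99) = 1
Product of signs = 1

1


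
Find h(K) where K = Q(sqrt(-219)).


K = Q(sqrt(-219)). d mod 4 = 1, so D = disc(K) = d = -219
h(K) equals the number of primitive reduced positive-definite forms (a, b, c) = a*x^2 + b*x*y + c*y^2 with b^2 - 4ac = D,
where reduced means |b| <= a <= c, with b >= 0 whenever |b| = a or a = c, and primitive means gcd(a, b, c) = 1.
Reduced forces 3a^2 <= |D| = 219, so 1 <= a <= 8; b must have the parity of D, and c = (b^2 - D)/(4a) must be an integer >= a.
Enumerate a = 1..8, b in [-a, a]:
  a=1: (1, 1, 55)  [1]
  a=2: none
  a=3: (3, 3, 19)  [1]
  a=4: none
  a=5: (5, -1, 11), (5, 1, 11)  [2]
  a=6..8: none
Total reduced forms: 1 + 1 + 2 = 4
h = 4

4


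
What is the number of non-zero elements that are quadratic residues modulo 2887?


For prime p, the number of non-zero quadratic residues is (p-1)/2.
= (2887-1)/2
= 1443

1443


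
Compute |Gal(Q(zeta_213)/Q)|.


|Gal(Q(zeta_213)/Q)| = phi(213)
= 140

140


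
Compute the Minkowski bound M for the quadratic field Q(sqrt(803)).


d = 803, d mod 4 = 3, so disc(K) = 4d = 3212; |disc(K)| = 3212
Real quadratic field, so n = 2, s = r2 = 0, r1 = 2
M = (n!/n^n) * (4/pi)^s * sqrt(|disc(K)|) = (2!/2^2) * (4/pi)^0 * sqrt(3212)
= 0.5 * 1.000000 * 56.674509
= 28.3373

28.3373


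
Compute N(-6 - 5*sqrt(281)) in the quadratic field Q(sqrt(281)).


N(a + b*sqrt(d)) = a^2 - d*b^2
= (-6)^2 - (281)*(-5)^2
= 36 - 7025
= -6989

-6989


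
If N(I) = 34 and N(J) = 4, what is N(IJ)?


N(IJ) = N(I) * N(J)
= 34 * 4
= 136

136


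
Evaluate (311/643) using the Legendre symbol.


p = 643 is prime, so compute (311/643) with the reciprocity algorithm (Jacobi-symbol steps: pull out 2s via (2/n), flip via reciprocity, reduce):
  reciprocity: (311/643) -> -(643/311)
  reduce: (21/311)
  reciprocity: (21/311) -> +(311/21)
  reduce: (17/21)
  reciprocity: (17/21) -> +(21/17)
  reduce: (4/17)
  pull out 2: (2/17) = +1  (since 17 mod 8 = 1)
  pull out 2: (2/17) = +1  (since 17 mod 8 = 1)
  (1/17) = 1
Product of signs = -1
(311/643) = -1

-1


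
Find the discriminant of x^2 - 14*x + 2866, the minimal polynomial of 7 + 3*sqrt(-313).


The element 7 + 3*sqrt(-313) has minimal polynomial:
x^2 - 14*x + 2866
Discriminant = (-14)^2 - 4*(2866)
= 196 - 11464
= -11268

-11268


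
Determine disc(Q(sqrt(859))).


For K = Q(sqrt(d)) with d squarefree: disc(K) = d if d = 1 mod 4, and disc(K) = 4d if d = 2 or 3 mod 4.
Here d = 859, and d mod 4 = 3.
d = 3 mod 4, not 1 (O_K = Z[sqrt(d)]), so disc(K) = 4d = 4 * (859) = 3436

3436


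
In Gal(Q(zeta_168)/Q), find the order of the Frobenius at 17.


The Frobenius at p in Gal(Q(zeta_n)/Q) = (Z/nZ)* is the class of p, so its order is ord_168(17), the smallest k >= 1 with 17^k = 1 mod 168.
n = 168 = 2^3 * 3 * 7, phi(168) = 48; the order divides phi(n).
Divisors of 48: 1, 2, 3, 4, 6, 8, 12, 16, 24, 48
Repeated squaring mod 168: 17^1 = 17, 17^2 = 121, 17^4 = 25, 17^8 = 121, 17^16 = 25, 17^32 = 121
Test divisors in increasing order:
  k=1: 17^1 = 17 mod 168
  k=2: 17^2 = 121 mod 168
  k=3: 17^3 = 121 * 17 = 41 mod 168
  k=4: 17^4 = 25 mod 168
  k=6: 17^6 = 25 * 121 = 1 mod 168  <- first divisor giving 1
Order = 6

6


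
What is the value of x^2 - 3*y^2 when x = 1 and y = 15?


x^2 - d*y^2
= 1^2 - 3*15^2
= 1 - 675
= -674

-674


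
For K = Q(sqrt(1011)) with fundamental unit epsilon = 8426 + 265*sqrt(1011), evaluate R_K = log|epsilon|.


epsilon = 8426 + 265*sqrt(1011)
= 16851.9999
R = ln(16851.9999)
= 9.7322

9.7322


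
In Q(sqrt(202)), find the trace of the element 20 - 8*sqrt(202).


Tr(a + b*sqrt(d)) = (a + b*sqrt(d)) + (a - b*sqrt(d)) = 2a
= 2 * (20)
= 40

40


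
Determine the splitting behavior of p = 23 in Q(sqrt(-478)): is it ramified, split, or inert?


K = Q(sqrt(-478)). Since d mod 4 = 2, disc(K) = -1912.
Check p | disc: -1912 mod 23 = 20.
p does not divide disc. Compute Legendre symbol (d/p):
5^((23-1)/2) mod 23 = -1
(d/p) = -1, so p is inert: (p) stays prime with e=1, f=2, g=1.
Therefore p is inert.

inert


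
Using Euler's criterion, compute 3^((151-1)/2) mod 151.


p = 151 is prime and the exponent is (p-1)/2 = 75, so by Euler's criterion 3^75 = (3/151) = +1 or -1 mod 151.
Compute by square-and-multiply:
  75 = 64 + 8 + 2 + 1 (binary 1001011)
  Repeated squaring mod 151: 3^1 = 3, 3^2 = 9, 3^4 = 81, 3^8 = 68, 3^16 = 94, 3^32 = 78, 3^64 = 44
  3^75 = 3^64 * 3^8 * 3^2 * 3^1 = 44 * 68 * 9 * 3 mod 151
    44 * 68 = 2992 = 123 mod 151
    123 * 9 = 1107 = 50 mod 151
    50 * 3 = 150 = 150 mod 151
  3^75 = 150 mod 151
Result 150 = p - 1 = -1 mod 151: 3 is a quadratic non-residue mod 151. As a residue in [0, p-1] the value is 150.
3^75 mod 151 = 150

150


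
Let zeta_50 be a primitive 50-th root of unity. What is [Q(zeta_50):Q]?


The degree equals Euler's totient phi(50).
50 = 2 * 5^2
phi(50) = 20

20


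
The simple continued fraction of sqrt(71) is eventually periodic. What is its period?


Run the CF algorithm for sqrt(71).
a_0 = floor(sqrt(71)) = 8; set m_0=0, q_0=1.
Recurrence: m' = q*a - m,  q' = (d - m'^2)/q,  a' = floor((a_0 + m')/q').
  step 1: m=8, q=7, a=2
  step 2: m=6, q=5, a=2
  step 3: m=4, q=11, a=1
  step 4: m=7, q=2, a=7
  step 5: m=7, q=11, a=1
  step 6: m=4, q=5, a=2
  step 7: m=6, q=7, a=2
  step 8: m=8, q=1, a=16
a_8 = 2*a_0 = 16, so the period closes here.
sqrt(71) = [8; 2, 2, 1, 7, 1, 2, 2, 16]
Period length = 8

8


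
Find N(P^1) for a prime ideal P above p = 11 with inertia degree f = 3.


N(P^a) = p^(a*f)
= 11^(1*3)
= 11^3
= 1331

1331


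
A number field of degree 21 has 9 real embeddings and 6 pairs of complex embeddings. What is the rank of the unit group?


By Dirichlet's unit theorem:
rank = r1 + r2 - 1
= 9 + 6 - 1
= 14

14


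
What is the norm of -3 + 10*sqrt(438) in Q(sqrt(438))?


N(a + b*sqrt(d)) = a^2 - d*b^2
= (-3)^2 - (438)*(10)^2
= 9 - 43800
= -43791

-43791


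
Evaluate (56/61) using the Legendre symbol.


p = 61 is prime, so compute (56/61) with the reciprocity algorithm (Jacobi-symbol steps: pull out 2s via (2/n), flip via reciprocity, reduce):
  pull out 2: (2/61) = -1  (since 61 mod 8 = 5)
  pull out 2: (2/61) = -1  (since 61 mod 8 = 5)
  pull out 2: (2/61) = -1  (since 61 mod 8 = 5)
  reciprocity: (7/61) -> +(61/7)
  reduce: (5/7)
  reciprocity: (5/7) -> +(7/5)
  reduce: (2/5)
  pull out 2: (2/5) = -1  (since 5 mod 8 = 5)
  (1/5) = 1
Product of signs = 1
(56/61) = 1

1


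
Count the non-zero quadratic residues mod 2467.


For prime p, the number of non-zero quadratic residues is (p-1)/2.
= (2467-1)/2
= 1233

1233


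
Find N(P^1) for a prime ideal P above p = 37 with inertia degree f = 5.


N(P^a) = p^(a*f)
= 37^(1*5)
= 37^5
= 69343957

69343957


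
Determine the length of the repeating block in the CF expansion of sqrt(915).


Run the CF algorithm for sqrt(915).
a_0 = floor(sqrt(915)) = 30; set m_0=0, q_0=1.
Recurrence: m' = q*a - m,  q' = (d - m'^2)/q,  a' = floor((a_0 + m')/q').
  step 1: m=30, q=15, a=4
  step 2: m=30, q=1, a=60
a_2 = 2*a_0 = 60, so the period closes here.
sqrt(915) = [30; 4, 60]
Period length = 2

2


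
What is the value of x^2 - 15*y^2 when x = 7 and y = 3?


x^2 - d*y^2
= 7^2 - 15*3^2
= 49 - 135
= -86

-86


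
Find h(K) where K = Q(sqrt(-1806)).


K = Q(sqrt(-1806)). d mod 4 = 2, so D = disc(K) = 4d = -7224
h(K) equals the number of primitive reduced positive-definite forms (a, b, c) = a*x^2 + b*x*y + c*y^2 with b^2 - 4ac = D,
where reduced means |b| <= a <= c, with b >= 0 whenever |b| = a or a = c, and primitive means gcd(a, b, c) = 1.
Reduced forces 3a^2 <= |D| = 7224, so 1 <= a <= 49; b must have the parity of D, and c = (b^2 - D)/(4a) must be an integer >= a.
Enumerate a = 1..49, b in [-a, a]:
  a=1: (1, 0, 1806)  [1]
  a=2: (2, 0, 903)  [1]
  a=3: (3, 0, 602)  [1]
  a=4: none
  a=5: (5, -4, 362), (5, 4, 362)  [2]
  a=6: (6, 0, 301)  [1]
  a=7: (7, 0, 258)  [1]
  a=8..9: none
  a=10: (10, -4, 181), (10, 4, 181)  [2]
  a=11: (11, -6, 165), (11, 6, 165)  [2]
  a=12: none
  a=13: (13, -2, 139), (13, 2, 139)  [2]
  a=14: (14, 0, 129)  [1]
  a=15: (15, -6, 121), (15, 6, 121)  [2]
  a=16: none
  a=17: (17, -16, 110), (17, 16, 110)  [2]
  a=18..20: none
  a=21: (21, 0, 86)  [1]
  a=22: (22, -16, 85), (22, 16, 85)  [2]
  a=23..24: none
  a=25: (25, -24, 78), (25, 24, 78)  [2]
  a=26: (26, -24, 75), (26, 24, 75)  [2]
  a=27..29: none
  a=30: (30, -24, 65), (30, 24, 65)  [2]
  a=31..32: none
  a=33: (33, -6, 55), (33, 6, 55)  [2]
  a=34: (34, -16, 55), (34, 16, 55)  [2]
  a=35: (35, -14, 53), (35, 14, 53)  [2]
  a=36: none
  a=37: (37, -18, 51), (37, 18, 51)  [2]
  a=38: none
  a=39: (39, -24, 50), (39, 24, 50)  [2]
  a=40: none
  a=41: (41, -22, 47), (41, 22, 47)  [2]
  a=42: (42, 0, 43)  [1]
  a=43..49: none
Total reduced forms: 1 + 1 + 1 + 2 + 1 + 1 + 2 + 2 + 2 + 1 + 2 + 2 + 1 + 2 + 2 + 2 + 2 + 2 + 2 + 2 + 2 + 2 + 2 + 1 = 40
h = 40

40


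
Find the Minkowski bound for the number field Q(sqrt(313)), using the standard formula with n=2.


d = 313, d mod 4 = 1, so disc(K) = d = 313; |disc(K)| = 313
Real quadratic field, so n = 2, s = r2 = 0, r1 = 2
M = (n!/n^n) * (4/pi)^s * sqrt(|disc(K)|) = (2!/2^2) * (4/pi)^0 * sqrt(313)
= 0.5 * 1.000000 * 17.691806
= 8.8459

8.8459


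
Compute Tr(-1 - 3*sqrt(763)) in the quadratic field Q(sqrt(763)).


Tr(a + b*sqrt(d)) = (a + b*sqrt(d)) + (a - b*sqrt(d)) = 2a
= 2 * (-1)
= -2

-2


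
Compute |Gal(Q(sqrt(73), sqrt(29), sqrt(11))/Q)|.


The 3 square roots of distinct primes are multiplicatively independent over Q,
so [K:Q] = 2^3 and Gal(K/Q) is isomorphic to (Z/2Z)^3.
|Gal| = 2^3 = 8

8


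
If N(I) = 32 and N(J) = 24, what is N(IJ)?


N(IJ) = N(I) * N(J)
= 32 * 24
= 768

768


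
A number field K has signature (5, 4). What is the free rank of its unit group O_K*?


By Dirichlet's unit theorem:
rank = r1 + r2 - 1
= 5 + 4 - 1
= 8

8


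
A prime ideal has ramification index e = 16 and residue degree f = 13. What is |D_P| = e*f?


|D_P| = e * f
= 16 * 13
= 208

208


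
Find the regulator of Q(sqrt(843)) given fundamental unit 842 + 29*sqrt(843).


epsilon = 842 + 29*sqrt(843)
= 1683.9994
R = ln(1683.9994)
= 7.4289

7.4289


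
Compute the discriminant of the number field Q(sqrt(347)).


For K = Q(sqrt(d)) with d squarefree: disc(K) = d if d = 1 mod 4, and disc(K) = 4d if d = 2 or 3 mod 4.
Here d = 347, and d mod 4 = 3.
d = 3 mod 4, not 1 (O_K = Z[sqrt(d)]), so disc(K) = 4d = 4 * (347) = 1388

1388


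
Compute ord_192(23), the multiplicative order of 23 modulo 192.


We want ord_192(23), the smallest k >= 1 with 23^k = 1 mod 192.
n = 192 = 2^6 * 3, phi(192) = 64; the order divides phi(n).
Divisors of 64: 1, 2, 4, 8, 16, 32, 64
Repeated squaring mod 192: 23^1 = 23, 23^2 = 145, 23^4 = 97, 23^8 = 1, 23^16 = 1, 23^32 = 1, 23^64 = 1
Test divisors in increasing order:
  k=1: 23^1 = 23 mod 192
  k=2: 23^2 = 145 mod 192
  k=4: 23^4 = 97 mod 192
  k=8: 23^8 = 1 mod 192  <- first divisor giving 1
Order = 8

8


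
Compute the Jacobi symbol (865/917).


Compute (865/917) via quadratic reciprocity:
  reciprocity: (865/917) -> +(917/865)
  reduce: (52/865)
  pull out 2: (2/865) = +1  (since 865 mod 8 = 1)
  pull out 2: (2/865) = +1  (since 865 mod 8 = 1)
  reciprocity: (13/865) -> +(865/13)
  reduce: (7/13)
  reciprocity: (7/13) -> +(13/7)
  reduce: (6/7)
  pull out 2: (2/7) = +1  (since 7 mod 8 = 7)
  reciprocity: (3/7) -> -(7/3)
  reduce: (1/3)
  (1/3) = 1
Product of signs = -1

-1


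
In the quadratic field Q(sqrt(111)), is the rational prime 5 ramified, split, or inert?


K = Q(sqrt(111)). Since d mod 4 = 3, disc(K) = 444.
Check p | disc: 444 mod 5 = 4.
p does not divide disc. Compute Legendre symbol (d/p):
1^((5-1)/2) mod 5 = 1
(d/p) = 1, so p splits: (p) = P*P' with e=1, f=1, g=2.
Therefore p is split.

split


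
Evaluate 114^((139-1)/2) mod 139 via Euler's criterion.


p = 139 is prime and the exponent is (p-1)/2 = 69, so by Euler's criterion 114^69 = (114/139) = +1 or -1 mod 139.
Compute by square-and-multiply:
  69 = 64 + 4 + 1 (binary 1000101)
  Repeated squaring mod 139: 114^1 = 114, 114^2 = 69, 114^4 = 35, 114^8 = 113, 114^16 = 120, 114^32 = 83, 114^64 = 78
  114^69 = 114^64 * 114^4 * 114^1 = 78 * 35 * 114 mod 139
    78 * 35 = 2730 = 89 mod 139
    89 * 114 = 10146 = 138 mod 139
  114^69 = 138 mod 139
Result 138 = p - 1 = -1 mod 139: 114 is a quadratic non-residue mod 139. As a residue in [0, p-1] the value is 138.
114^69 mod 139 = 138

138


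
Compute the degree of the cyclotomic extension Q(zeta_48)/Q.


The degree equals Euler's totient phi(48).
48 = 2^4 * 3
phi(48) = 16

16


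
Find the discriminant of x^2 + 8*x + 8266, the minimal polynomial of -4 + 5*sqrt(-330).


The element -4 + 5*sqrt(-330) has minimal polynomial:
x^2 + 8*x + 8266
Discriminant = (8)^2 - 4*(8266)
= 64 - 33064
= -33000

-33000


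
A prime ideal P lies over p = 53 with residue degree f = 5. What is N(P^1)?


N(P^a) = p^(a*f)
= 53^(1*5)
= 53^5
= 418195493

418195493


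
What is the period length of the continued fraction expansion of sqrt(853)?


Run the CF algorithm for sqrt(853).
a_0 = floor(sqrt(853)) = 29; set m_0=0, q_0=1.
Recurrence: m' = q*a - m,  q' = (d - m'^2)/q,  a' = floor((a_0 + m')/q').
  step 1: m=29, q=12, a=4
  step 2: m=19, q=41, a=1
  step 3: m=22, q=9, a=5
  step 4: m=23, q=36, a=1
  step 5: m=13, q=19, a=2
  step 6: m=25, q=12, a=4
  step 7: m=23, q=27, a=1
  step 8: m=4, q=31, a=1
  step 9: m=27, q=4, a=14
  step 10: m=29, q=3, a=19
  step 11: m=28, q=23, a=2
  step 12: m=18, q=23, a=2
  step 13: m=28, q=3, a=19
  step 14: m=29, q=4, a=14
  step 15: m=27, q=31, a=1
  step 16: m=4, q=27, a=1
  step 17: m=23, q=12, a=4
  step 18: m=25, q=19, a=2
  step 19: m=13, q=36, a=1
  step 20: m=23, q=9, a=5
  step 21: m=22, q=41, a=1
  step 22: m=19, q=12, a=4
  step 23: m=29, q=1, a=58
a_23 = 2*a_0 = 58, so the period closes here.
sqrt(853) = [29; 4, 1, 5, 1, 2, 4, 1, 1, 14, 19, 2, 2, 19, 14, 1, 1, 4, 2, 1, 5, 1, 4, 58]
Period length = 23

23


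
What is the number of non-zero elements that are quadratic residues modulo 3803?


For prime p, the number of non-zero quadratic residues is (p-1)/2.
= (3803-1)/2
= 1901

1901


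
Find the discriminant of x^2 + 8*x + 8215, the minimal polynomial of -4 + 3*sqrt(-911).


The element -4 + 3*sqrt(-911) has minimal polynomial:
x^2 + 8*x + 8215
Discriminant = (8)^2 - 4*(8215)
= 64 - 32860
= -32796

-32796


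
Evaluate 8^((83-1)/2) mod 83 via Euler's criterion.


p = 83 is prime and the exponent is (p-1)/2 = 41, so by Euler's criterion 8^41 = (8/83) = +1 or -1 mod 83.
Compute by square-and-multiply:
  41 = 32 + 8 + 1 (binary 101001)
  Repeated squaring mod 83: 8^1 = 8, 8^2 = 64, 8^4 = 29, 8^8 = 11, 8^16 = 38, 8^32 = 33
  8^41 = 8^32 * 8^8 * 8^1 = 33 * 11 * 8 mod 83
    33 * 11 = 363 = 31 mod 83
    31 * 8 = 248 = 82 mod 83
  8^41 = 82 mod 83
Result 82 = p - 1 = -1 mod 83: 8 is a quadratic non-residue mod 83. As a residue in [0, p-1] the value is 82.
8^41 mod 83 = 82

82


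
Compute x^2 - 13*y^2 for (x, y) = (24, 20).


x^2 - d*y^2
= 24^2 - 13*20^2
= 576 - 5200
= -4624

-4624


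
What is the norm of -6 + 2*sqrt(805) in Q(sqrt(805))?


N(a + b*sqrt(d)) = a^2 - d*b^2
= (-6)^2 - (805)*(2)^2
= 36 - 3220
= -3184

-3184


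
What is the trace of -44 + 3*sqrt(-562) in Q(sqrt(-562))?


Tr(a + b*sqrt(d)) = (a + b*sqrt(d)) + (a - b*sqrt(d)) = 2a
= 2 * (-44)
= -88

-88


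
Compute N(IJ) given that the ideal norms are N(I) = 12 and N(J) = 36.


N(IJ) = N(I) * N(J)
= 12 * 36
= 432

432


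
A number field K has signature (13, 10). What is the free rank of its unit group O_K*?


By Dirichlet's unit theorem:
rank = r1 + r2 - 1
= 13 + 10 - 1
= 22

22


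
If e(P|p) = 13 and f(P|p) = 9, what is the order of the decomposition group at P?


|D_P| = e * f
= 13 * 9
= 117

117


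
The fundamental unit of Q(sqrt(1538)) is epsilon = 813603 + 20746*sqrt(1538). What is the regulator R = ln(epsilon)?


epsilon = 813603 + 20746*sqrt(1538)
= 1.6272e+06
R = ln(1.6272e+06)
= 14.3024

14.3024


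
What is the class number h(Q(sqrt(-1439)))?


K = Q(sqrt(-1439)). d mod 4 = 1, so D = disc(K) = d = -1439
h(K) equals the number of primitive reduced positive-definite forms (a, b, c) = a*x^2 + b*x*y + c*y^2 with b^2 - 4ac = D,
where reduced means |b| <= a <= c, with b >= 0 whenever |b| = a or a = c, and primitive means gcd(a, b, c) = 1.
Reduced forces 3a^2 <= |D| = 1439, so 1 <= a <= 21; b must have the parity of D, and c = (b^2 - D)/(4a) must be an integer >= a.
Enumerate a = 1..21, b in [-a, a]:
  a=1: (1, 1, 360)  [1]
  a=2: (2, -1, 180), (2, 1, 180)  [2]
  a=3: (3, -1, 120), (3, 1, 120)  [2]
  a=4: (4, -1, 90), (4, 1, 90)  [2]
  a=5: (5, -1, 72), (5, 1, 72)  [2]
  a=6: (6, -5, 61), (6, -1, 60), (6, 1, 60), (6, 5, 61)  [4]
  a=7: none
  a=8: (8, -1, 45), (8, 1, 45)  [2]
  a=9: (9, -1, 40), (9, 1, 40)  [2]
  a=10: (10, -9, 38), (10, -1, 36), (10, 1, 36), (10, 9, 38)  [4]
  a=11: none
  a=12: (12, -7, 31), (12, -1, 30), (12, 1, 30), (12, 7, 31)  [4]
  a=13: (13, -11, 30), (13, 11, 30)  [2]
  a=14: none
  a=15: (15, -11, 26), (15, -1, 24), (15, 1, 24), (15, 11, 26)  [4]
  a=16: (16, -15, 26), (16, 15, 26)  [2]
  a=17: none
  a=18: (18, -17, 24), (18, -1, 20), (18, 1, 20), (18, 17, 24)  [4]
  a=19: (19, -9, 20), (19, 9, 20)  [2]
  a=20..21: none
Total reduced forms: 1 + 2 + 2 + 2 + 2 + 4 + 2 + 2 + 4 + 4 + 2 + 4 + 2 + 4 + 2 = 39
h = 39

39


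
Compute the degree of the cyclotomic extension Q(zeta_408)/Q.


The degree equals Euler's totient phi(408).
408 = 2^3 * 3 * 17
phi(408) = 128

128


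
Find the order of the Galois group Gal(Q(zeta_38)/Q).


|Gal(Q(zeta_38)/Q)| = phi(38)
= 18

18
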